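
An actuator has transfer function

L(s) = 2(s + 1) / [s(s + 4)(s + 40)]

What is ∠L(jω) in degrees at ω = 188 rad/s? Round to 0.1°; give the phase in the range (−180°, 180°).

-167.1°

At s = jω = j188:
zero (s+1): 1 + j188 → |·| = √(1²+188²) = √35345 ≈ 188, ∠ = arctan(188/1) ≈ 89.70°
pole (s+4): 4 + j188 → |·| = √(4²+188²) = √35360 ≈ 188.04, ∠ = arctan(188/4) ≈ 88.78°
pole (s+40): 40 + j188 → |·| = √(40²+188²) = √36944 ≈ 192.21, ∠ = arctan(188/40) ≈ 77.99°
pole at origin: |s| = 188, ∠ = 90.00° (in denominator)
∠L = 89.70° − 256.77° = -167.07°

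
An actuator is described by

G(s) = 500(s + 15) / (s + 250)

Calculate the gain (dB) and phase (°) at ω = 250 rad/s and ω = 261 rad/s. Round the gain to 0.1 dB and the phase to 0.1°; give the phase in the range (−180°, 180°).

At s = jω = j250:
zero (s+15): 15 + j250 → |·| = √(15²+250²) = √62725 ≈ 250.45, ∠ = arctan(250/15) ≈ 86.57°
pole (s+250): 250 + j250 → |·| = √(250²+250²) = √125000 ≈ 353.55, ∠ = arctan(250/250) ≈ 45.00°
|G| = 500 · 250.45 / 353.55 ≈ 354.19
Gain = 20 log₁₀(354.19) ≈ 50.98 dB
∠G = 86.57° − 45.00° = 41.57°

At s = jω = j261:
zero (s+15): 15 + j261 → |·| = √(15²+261²) = √68346 ≈ 261.43, ∠ = arctan(261/15) ≈ 86.71°
pole (s+250): 250 + j261 → |·| = √(250²+261²) = √130621 ≈ 361.42, ∠ = arctan(261/250) ≈ 46.23°
|G| = 500 · 261.43 / 361.42 ≈ 361.67
Gain = 20 log₁₀(361.67) ≈ 51.17 dB
∠G = 86.71° − 46.23° = 40.48°

ω = 250: 51.0 dB, 41.6°; ω = 261: 51.2 dB, 40.5°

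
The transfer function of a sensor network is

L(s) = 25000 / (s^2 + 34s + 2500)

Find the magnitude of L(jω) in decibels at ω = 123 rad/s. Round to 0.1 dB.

5.5 dB

At s = jω = j123:
quadratic: (j123)² + 34·j123 + 2500 = -12629 + j4182 → |·| ≈ 13303, ∠ ≈ 161.68°
|L| = 25000 / 13303 ≈ 1.8793
Gain = 20 log₁₀(1.8793) ≈ 5.48 dB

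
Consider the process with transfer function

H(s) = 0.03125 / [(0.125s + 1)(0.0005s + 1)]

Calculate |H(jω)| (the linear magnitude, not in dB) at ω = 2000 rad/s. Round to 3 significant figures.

8.84e-05

At ω = 2000 rad/s:
pole (1 + j2000·0.125) = 1 + j250 → |·| ≈ 250, ∠ ≈ 89.77°
pole (1 + j2000·0.0005) = 1 + j1 → |·| ≈ 1.4142, ∠ ≈ 45.00°
|H| = 0.03125 · 1 / (250 · 1.4142) ≈ 8.8389e-05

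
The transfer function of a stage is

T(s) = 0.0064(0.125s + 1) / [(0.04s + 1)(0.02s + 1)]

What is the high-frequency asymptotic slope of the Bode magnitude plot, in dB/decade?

Each pole contributes −20 dB/decade at high frequency; each zero contributes +20 dB/decade.
Net: 1 zero(s) − 2 pole(s) → -20 dB/decade.

-20 dB/decade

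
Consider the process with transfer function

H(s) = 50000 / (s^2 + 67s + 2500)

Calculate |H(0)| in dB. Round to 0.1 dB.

26.0 dB

H(0) = 50000 / 2500 = 20
20 log₁₀(20) ≈ 26.02 dB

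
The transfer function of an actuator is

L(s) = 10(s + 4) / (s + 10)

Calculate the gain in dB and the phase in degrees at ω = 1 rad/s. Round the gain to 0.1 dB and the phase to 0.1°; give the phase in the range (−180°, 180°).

12.3 dB, 8.3°

At s = jω = j1:
zero (s+4): 4 + j1 → |·| = √(4²+1²) = √17 ≈ 4.1231, ∠ = arctan(1/4) ≈ 14.04°
pole (s+10): 10 + j1 → |·| = √(10²+1²) = √101 ≈ 10.05, ∠ = arctan(1/10) ≈ 5.71°
|L| = 10 · 4.1231 / 10.05 ≈ 4.1026
Gain = 20 log₁₀(4.1026) ≈ 12.26 dB
∠L = 14.04° − 5.71° = 8.33°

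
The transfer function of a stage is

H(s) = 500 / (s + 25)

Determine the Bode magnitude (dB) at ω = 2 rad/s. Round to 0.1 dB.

26.0 dB

At s = jω = j2:
pole (s+25): 25 + j2 → |·| = √(25²+2²) = √629 ≈ 25.08, ∠ = arctan(2/25) ≈ 4.57°
|H| = 500 / 25.08 ≈ 19.936
Gain = 20 log₁₀(19.936) ≈ 25.99 dB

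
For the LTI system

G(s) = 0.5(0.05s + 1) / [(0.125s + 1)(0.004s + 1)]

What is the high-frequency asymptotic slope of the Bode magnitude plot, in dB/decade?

Each pole contributes −20 dB/decade at high frequency; each zero contributes +20 dB/decade.
Net: 1 zero(s) − 2 pole(s) → -20 dB/decade.

-20 dB/decade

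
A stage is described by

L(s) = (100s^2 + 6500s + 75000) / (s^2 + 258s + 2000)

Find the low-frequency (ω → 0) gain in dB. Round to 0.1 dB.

L(0) = 75000 / 2000 = 37.5
20 log₁₀(37.5) ≈ 31.48 dB

31.5 dB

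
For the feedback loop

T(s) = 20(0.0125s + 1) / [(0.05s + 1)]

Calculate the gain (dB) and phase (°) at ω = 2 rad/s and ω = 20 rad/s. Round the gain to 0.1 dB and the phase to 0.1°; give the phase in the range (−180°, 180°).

At ω = 2 rad/s:
zero (1 + j2·0.0125) = 1 + j0.025 → |·| ≈ 1.0003, ∠ ≈ 1.43°
pole (1 + j2·0.05) = 1 + j0.1 → |·| ≈ 1.005, ∠ ≈ 5.71°
|T| = 20 · 1.0003 / (1.005) ≈ 19.906
Gain = 20 log₁₀(19.906) ≈ 25.98 dB
∠T = (1.43°) − (5.71°) = -4.28°

At ω = 20 rad/s:
zero (1 + j20·0.0125) = 1 + j0.25 → |·| ≈ 1.0308, ∠ ≈ 14.04°
pole (1 + j20·0.05) = 1 + j1 → |·| ≈ 1.4142, ∠ ≈ 45.00°
|T| = 20 · 1.0308 / (1.4142) ≈ 14.578
Gain = 20 log₁₀(14.578) ≈ 23.27 dB
∠T = (14.04°) − (45.00°) = -30.96°

ω = 2: 26.0 dB, -4.3°; ω = 20: 23.3 dB, -31.0°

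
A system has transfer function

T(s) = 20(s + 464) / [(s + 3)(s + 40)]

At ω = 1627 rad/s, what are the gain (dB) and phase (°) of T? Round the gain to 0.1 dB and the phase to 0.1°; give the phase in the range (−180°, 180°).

At s = jω = j1627:
zero (s+464): 464 + j1627 → |·| = √(464²+1627²) = √2862425 ≈ 1691.9, ∠ = arctan(1627/464) ≈ 74.08°
pole (s+3): 3 + j1627 → |·| = √(3²+1627²) = √2647138 ≈ 1627, ∠ = arctan(1627/3) ≈ 89.89°
pole (s+40): 40 + j1627 → |·| = √(40²+1627²) = √2648729 ≈ 1627.5, ∠ = arctan(1627/40) ≈ 88.59°
|T| = 20 · 1691.9 / 2.6479e+06 ≈ 0.012779
Gain = 20 log₁₀(0.012779) ≈ -37.87 dB
∠T = 74.08° − 178.48° = -104.40°

-37.9 dB, -104.4°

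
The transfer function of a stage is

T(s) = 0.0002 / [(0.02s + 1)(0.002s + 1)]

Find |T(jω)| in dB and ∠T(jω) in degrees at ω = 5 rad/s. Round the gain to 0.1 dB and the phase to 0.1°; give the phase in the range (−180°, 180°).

At ω = 5 rad/s:
pole (1 + j5·0.02) = 1 + j0.1 → |·| ≈ 1.005, ∠ ≈ 5.71°
pole (1 + j5·0.002) = 1 + j0.01 → |·| ≈ 1, ∠ ≈ 0.57°
|T| = 0.0002 · 1 / (1.005 · 1) ≈ 0.000199
Gain = 20 log₁₀(0.000199) ≈ -74.02 dB
∠T = (0°) − (5.71° + 0.57°) = -6.28°

-74.0 dB, -6.3°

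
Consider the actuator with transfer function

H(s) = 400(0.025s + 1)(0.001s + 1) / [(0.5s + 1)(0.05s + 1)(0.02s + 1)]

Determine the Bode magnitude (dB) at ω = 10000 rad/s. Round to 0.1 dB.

-53.9 dB

At ω = 10000 rad/s:
zero (1 + j10000·0.025) = 1 + j250 → |·| ≈ 250, ∠ ≈ 89.77°
zero (1 + j10000·0.001) = 1 + j10 → |·| ≈ 10.05, ∠ ≈ 84.29°
pole (1 + j10000·0.5) = 1 + j5000 → |·| ≈ 5000, ∠ ≈ 89.99°
pole (1 + j10000·0.05) = 1 + j500 → |·| ≈ 500, ∠ ≈ 89.89°
pole (1 + j10000·0.02) = 1 + j200 → |·| ≈ 200, ∠ ≈ 89.71°
|H| = 400 · 250 · 10.05 / (5000 · 500 · 200) ≈ 0.00201
Gain = 20 log₁₀(0.00201) ≈ -53.94 dB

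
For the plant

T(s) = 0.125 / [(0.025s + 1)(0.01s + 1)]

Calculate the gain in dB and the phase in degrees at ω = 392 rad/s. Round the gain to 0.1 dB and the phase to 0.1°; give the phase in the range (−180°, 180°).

-50.1 dB, -159.9°

At ω = 392 rad/s:
pole (1 + j392·0.025) = 1 + j9.8 → |·| ≈ 9.8509, ∠ ≈ 84.17°
pole (1 + j392·0.01) = 1 + j3.92 → |·| ≈ 4.0455, ∠ ≈ 75.69°
|T| = 0.125 · 1 / (9.8509 · 4.0455) ≈ 0.0031366
Gain = 20 log₁₀(0.0031366) ≈ -50.07 dB
∠T = (0°) − (84.17° + 75.69°) = -159.86°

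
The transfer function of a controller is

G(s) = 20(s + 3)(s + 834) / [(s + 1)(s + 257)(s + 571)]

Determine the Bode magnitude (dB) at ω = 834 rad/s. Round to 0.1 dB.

-31.5 dB

At s = jω = j834:
zero (s+3): 3 + j834 → |·| = √(3²+834²) = √695565 ≈ 834.01, ∠ = arctan(834/3) ≈ 89.79°
zero (s+834): 834 + j834 → |·| = √(834²+834²) = √1391112 ≈ 1179.5, ∠ = arctan(834/834) ≈ 45.00°
pole (s+1): 1 + j834 → |·| = √(1²+834²) = √695557 ≈ 834, ∠ = arctan(834/1) ≈ 89.93°
pole (s+257): 257 + j834 → |·| = √(257²+834²) = √761605 ≈ 872.7, ∠ = arctan(834/257) ≈ 72.87°
pole (s+571): 571 + j834 → |·| = √(571²+834²) = √1021597 ≈ 1010.7, ∠ = arctan(834/571) ≈ 55.60°
|G| = 20 · 9.8371e+05 / 7.3562e+08 ≈ 0.026745
Gain = 20 log₁₀(0.026745) ≈ -31.46 dB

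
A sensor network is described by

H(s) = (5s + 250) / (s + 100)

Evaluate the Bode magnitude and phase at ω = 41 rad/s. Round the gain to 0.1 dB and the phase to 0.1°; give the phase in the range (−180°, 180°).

Substitute s = j41:
Numerator: 5(j41) + 250 = 250 + j205
Denominator: (j41) + 100 = 100 + j41
|N| = √(250² + 205²) ≈ 323.3, ∠N ≈ 39.35°
|D| = √(100² + 41²) ≈ 108.08, ∠D ≈ 22.29°
|H| = 323.3 / 108.08 ≈ 2.9913
Gain = 20 log₁₀(2.9913) ≈ 9.52 dB
∠H = 39.35° − 22.29° = 17.06°

9.5 dB, 17.1°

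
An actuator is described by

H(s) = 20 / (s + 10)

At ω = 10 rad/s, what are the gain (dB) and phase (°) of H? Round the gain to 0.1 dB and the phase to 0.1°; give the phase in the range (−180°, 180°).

3.0 dB, -45.0°

At s = jω = j10:
pole (s+10): 10 + j10 → |·| = √(10²+10²) = √200 ≈ 14.142, ∠ = arctan(10/10) ≈ 45.00°
|H| = 20 / 14.142 ≈ 1.4142
Gain = 20 log₁₀(1.4142) ≈ 3.01 dB
∠H = 0.00° − 45.00° = -45.00°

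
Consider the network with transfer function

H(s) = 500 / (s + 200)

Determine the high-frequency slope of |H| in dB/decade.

-20 dB/decade

Each pole contributes −20 dB/decade at high frequency; each zero contributes +20 dB/decade.
Net: 0 zero(s) − 1 pole(s) → -20 dB/decade.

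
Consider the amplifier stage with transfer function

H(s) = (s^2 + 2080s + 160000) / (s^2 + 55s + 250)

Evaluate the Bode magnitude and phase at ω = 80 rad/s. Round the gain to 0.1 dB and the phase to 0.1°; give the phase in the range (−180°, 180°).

29.5 dB, -97.1°

Substitute s = j80:
Numerator: (j80)^2 + 2080(j80) + 160000 = 153600 + j166400
Denominator: (j80)^2 + 55(j80) + 250 = -6150 + j4400
|N| = √(153600² + 166400²) ≈ 2.2646e+05, ∠N ≈ 47.29°
|D| = √(6150² + 4400²) ≈ 7561.9, ∠D ≈ 144.42°
|H| = 2.2646e+05 / 7561.9 ≈ 29.947
Gain = 20 log₁₀(29.947) ≈ 29.53 dB
∠H = 47.29° − 144.42° = -97.13°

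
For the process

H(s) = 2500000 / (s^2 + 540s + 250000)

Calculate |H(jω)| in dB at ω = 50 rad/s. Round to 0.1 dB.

20.0 dB

At s = jω = j50:
quadratic: (j50)² + 540·j50 + 250000 = 247500 + j27000 → |·| ≈ 2.4897e+05, ∠ ≈ 6.23°
|H| = 2500000 / 2.4897e+05 ≈ 10.041
Gain = 20 log₁₀(10.041) ≈ 20.04 dB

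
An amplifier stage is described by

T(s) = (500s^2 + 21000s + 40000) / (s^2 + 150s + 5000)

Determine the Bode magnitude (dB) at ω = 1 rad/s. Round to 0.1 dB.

19.0 dB

Substitute s = j1:
Numerator: 500(j1)^2 + 21000(j1) + 40000 = 39500 + j21000
Denominator: (j1)^2 + 150(j1) + 5000 = 4999 + j150
|N| = √(39500² + 21000²) ≈ 44735, ∠N ≈ 28.00°
|D| = √(4999² + 150²) ≈ 5001.2, ∠D ≈ 1.72°
|T| = 44735 / 5001.2 ≈ 8.9449
Gain = 20 log₁₀(8.9449) ≈ 19.03 dB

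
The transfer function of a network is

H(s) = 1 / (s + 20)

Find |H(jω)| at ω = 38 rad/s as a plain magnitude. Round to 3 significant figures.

0.0233

Substitute s = j38:
Numerator: 1 = 1 + j0
Denominator: (j38) + 20 = 20 + j38
|N| = √(1² + 0²) ≈ 1, ∠N ≈ 0.00°
|D| = √(20² + 38²) ≈ 42.942, ∠D ≈ 62.24°
|H| = 1 / 42.942 ≈ 0.023287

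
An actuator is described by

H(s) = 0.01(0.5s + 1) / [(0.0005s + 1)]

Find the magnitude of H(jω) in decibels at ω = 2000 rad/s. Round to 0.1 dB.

At ω = 2000 rad/s:
zero (1 + j2000·0.5) = 1 + j1000 → |·| ≈ 1000, ∠ ≈ 89.94°
pole (1 + j2000·0.0005) = 1 + j1 → |·| ≈ 1.4142, ∠ ≈ 45.00°
|H| = 0.01 · 1000 / (1.4142) ≈ 7.0711
Gain = 20 log₁₀(7.0711) ≈ 16.99 dB

17.0 dB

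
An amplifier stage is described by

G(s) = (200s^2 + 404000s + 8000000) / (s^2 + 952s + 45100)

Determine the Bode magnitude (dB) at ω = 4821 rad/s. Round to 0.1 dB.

46.6 dB

Substitute s = j4821:
Numerator: 200(j4821)^2 + 404000(j4821) + 8000000 = -4640408200 + j1947684000
Denominator: (j4821)^2 + 952(j4821) + 45100 = -23196941 + j4589592
|N| = √(4640408200² + 1947684000²) ≈ 5.0326e+09, ∠N ≈ 157.23°
|D| = √(23196941² + 4589592²) ≈ 2.3647e+07, ∠D ≈ 168.81°
|G| = 5.0326e+09 / 2.3647e+07 ≈ 212.82
Gain = 20 log₁₀(212.82) ≈ 46.56 dB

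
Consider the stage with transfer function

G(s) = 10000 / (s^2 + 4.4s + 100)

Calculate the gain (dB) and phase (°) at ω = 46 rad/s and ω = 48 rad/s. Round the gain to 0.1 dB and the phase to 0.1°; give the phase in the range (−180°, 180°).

At s = jω = j46:
quadratic: (j46)² + 4.4·j46 + 100 = -2016 + j202.4 → |·| ≈ 2026.1, ∠ ≈ 174.27°
|G| = 10000 / 2026.1 ≈ 4.9356
Gain = 20 log₁₀(4.9356) ≈ 13.87 dB
∠G = 0.00° − 174.27° = -174.27°

At s = jω = j48:
quadratic: (j48)² + 4.4·j48 + 100 = -2204 + j211.2 → |·| ≈ 2214.1, ∠ ≈ 174.53°
|G| = 10000 / 2214.1 ≈ 4.5165
Gain = 20 log₁₀(4.5165) ≈ 13.10 dB
∠G = 0.00° − 174.53° = -174.53°

ω = 46: 13.9 dB, -174.3°; ω = 48: 13.1 dB, -174.5°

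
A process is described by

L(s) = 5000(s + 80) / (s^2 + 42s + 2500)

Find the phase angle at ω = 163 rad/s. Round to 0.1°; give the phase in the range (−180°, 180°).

-100.3°

At s = jω = j163:
zero (s+80): 80 + j163 → |·| = √(80²+163²) = √32969 ≈ 181.57, ∠ = arctan(163/80) ≈ 63.86°
quadratic: (j163)² + 42·j163 + 2500 = -24069 + j6846 → |·| ≈ 25024, ∠ ≈ 164.12°
∠L = 63.86° − 164.12° = -100.26°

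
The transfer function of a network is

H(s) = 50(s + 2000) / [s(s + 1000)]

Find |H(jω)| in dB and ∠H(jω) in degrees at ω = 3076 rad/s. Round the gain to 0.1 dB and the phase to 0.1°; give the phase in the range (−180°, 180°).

-34.7 dB, -105.0°

At s = jω = j3076:
zero (s+2000): 2000 + j3076 → |·| = √(2000²+3076²) = √13461776 ≈ 3669, ∠ = arctan(3076/2000) ≈ 56.97°
pole (s+1000): 1000 + j3076 → |·| = √(1000²+3076²) = √10461776 ≈ 3234.5, ∠ = arctan(3076/1000) ≈ 71.99°
pole at origin: |s| = 3076, ∠ = 90.00° (in denominator)
|H| = 50 · 3669 / 9.9493e+06 ≈ 0.018438
Gain = 20 log₁₀(0.018438) ≈ -34.69 dB
∠H = 56.97° − 161.99° = -105.02°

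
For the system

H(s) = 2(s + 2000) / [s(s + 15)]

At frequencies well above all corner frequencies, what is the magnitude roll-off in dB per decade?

-20 dB/decade

Each pole contributes −20 dB/decade at high frequency; each zero contributes +20 dB/decade.
Net: 1 zero(s) − 2 pole(s) → -20 dB/decade.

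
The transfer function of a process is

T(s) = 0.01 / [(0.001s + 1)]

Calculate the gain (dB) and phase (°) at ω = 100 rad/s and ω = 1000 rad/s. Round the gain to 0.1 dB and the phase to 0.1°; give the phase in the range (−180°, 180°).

ω = 100: -40.0 dB, -5.7°; ω = 1000: -43.0 dB, -45.0°

At ω = 100 rad/s:
pole (1 + j100·0.001) = 1 + j0.1 → |·| ≈ 1.005, ∠ ≈ 5.71°
|T| = 0.01 · 1 / (1.005) ≈ 0.0099502
Gain = 20 log₁₀(0.0099502) ≈ -40.04 dB
∠T = (0°) − (5.71°) = -5.71°

At ω = 1000 rad/s:
pole (1 + j1000·0.001) = 1 + j1 → |·| ≈ 1.4142, ∠ ≈ 45.00°
|T| = 0.01 · 1 / (1.4142) ≈ 0.0070711
Gain = 20 log₁₀(0.0070711) ≈ -43.01 dB
∠T = (0°) − (45.00°) = -45.00°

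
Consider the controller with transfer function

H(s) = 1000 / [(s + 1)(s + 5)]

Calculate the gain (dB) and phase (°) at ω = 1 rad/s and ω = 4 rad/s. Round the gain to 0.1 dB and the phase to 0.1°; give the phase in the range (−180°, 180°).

At s = jω = j1:
pole (s+1): 1 + j1 → |·| = √(1²+1²) = √2 ≈ 1.4142, ∠ = arctan(1/1) ≈ 45.00°
pole (s+5): 5 + j1 → |·| = √(5²+1²) = √26 ≈ 5.099, ∠ = arctan(1/5) ≈ 11.31°
|H| = 1000 / 7.211 ≈ 138.68
Gain = 20 log₁₀(138.68) ≈ 42.84 dB
∠H = 0.00° − 56.31° = -56.31°

At s = jω = j4:
pole (s+1): 1 + j4 → |·| = √(1²+4²) = √17 ≈ 4.1231, ∠ = arctan(4/1) ≈ 75.96°
pole (s+5): 5 + j4 → |·| = √(5²+4²) = √41 ≈ 6.4031, ∠ = arctan(4/5) ≈ 38.66°
|H| = 1000 / 26.401 ≈ 37.877
Gain = 20 log₁₀(37.877) ≈ 31.57 dB
∠H = 0.00° − 114.62° = -114.62°

ω = 1: 42.8 dB, -56.3°; ω = 4: 31.6 dB, -114.6°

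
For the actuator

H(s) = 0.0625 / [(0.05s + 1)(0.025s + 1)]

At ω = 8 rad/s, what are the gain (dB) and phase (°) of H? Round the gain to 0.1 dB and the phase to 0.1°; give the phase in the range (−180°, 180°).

At ω = 8 rad/s:
pole (1 + j8·0.05) = 1 + j0.4 → |·| ≈ 1.077, ∠ ≈ 21.80°
pole (1 + j8·0.025) = 1 + j0.2 → |·| ≈ 1.0198, ∠ ≈ 11.31°
|H| = 0.0625 · 1 / (1.077 · 1.0198) ≈ 0.056905
Gain = 20 log₁₀(0.056905) ≈ -24.90 dB
∠H = (0°) − (21.80° + 11.31°) = -33.11°

-24.9 dB, -33.1°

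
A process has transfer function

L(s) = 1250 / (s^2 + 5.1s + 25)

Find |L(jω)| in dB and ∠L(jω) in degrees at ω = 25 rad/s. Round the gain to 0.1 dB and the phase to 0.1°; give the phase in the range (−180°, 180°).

At s = jω = j25:
quadratic: (j25)² + 5.1·j25 + 25 = -600 + j127.5 → |·| ≈ 613.4, ∠ ≈ 168.00°
|L| = 1250 / 613.4 ≈ 2.0378
Gain = 20 log₁₀(2.0378) ≈ 6.18 dB
∠L = 0.00° − 168.00° = -168.00°

6.2 dB, -168.0°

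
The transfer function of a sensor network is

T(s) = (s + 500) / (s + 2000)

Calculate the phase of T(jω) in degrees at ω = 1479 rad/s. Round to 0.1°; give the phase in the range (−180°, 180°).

At s = jω = j1479:
zero (s+500): 500 + j1479 → |·| = √(500²+1479²) = √2437441 ≈ 1561.2, ∠ = arctan(1479/500) ≈ 71.32°
pole (s+2000): 2000 + j1479 → |·| = √(2000²+1479²) = √6187441 ≈ 2487.5, ∠ = arctan(1479/2000) ≈ 36.48°
∠T = 71.32° − 36.48° = 34.84°

34.8°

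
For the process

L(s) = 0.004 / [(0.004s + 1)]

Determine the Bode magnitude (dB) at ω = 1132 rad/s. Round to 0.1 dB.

-61.3 dB

At ω = 1132 rad/s:
pole (1 + j1132·0.004) = 1 + j4.528 → |·| ≈ 4.6371, ∠ ≈ 77.55°
|L| = 0.004 · 1 / (4.6371) ≈ 0.00086261
Gain = 20 log₁₀(0.00086261) ≈ -61.28 dB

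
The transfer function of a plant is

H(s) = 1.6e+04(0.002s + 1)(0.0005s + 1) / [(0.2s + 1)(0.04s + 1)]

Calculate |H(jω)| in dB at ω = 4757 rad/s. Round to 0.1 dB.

At ω = 4757 rad/s:
zero (1 + j4757·0.002) = 1 + j9.514 → |·| ≈ 9.5664, ∠ ≈ 84.00°
zero (1 + j4757·0.0005) = 1 + j2.3785 → |·| ≈ 2.5802, ∠ ≈ 67.20°
pole (1 + j4757·0.2) = 1 + j951.4 → |·| ≈ 951.4, ∠ ≈ 89.94°
pole (1 + j4757·0.04) = 1 + j190.28 → |·| ≈ 190.28, ∠ ≈ 89.70°
|H| = 1.6e+04 · 9.5664 · 2.5802 / (951.4 · 190.28) ≈ 2.1816
Gain = 20 log₁₀(2.1816) ≈ 6.78 dB

6.8 dB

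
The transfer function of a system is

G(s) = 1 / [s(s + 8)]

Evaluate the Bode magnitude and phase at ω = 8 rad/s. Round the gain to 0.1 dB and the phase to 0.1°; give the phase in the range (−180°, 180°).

-39.1 dB, -135.0°

At s = jω = j8:
pole (s+8): 8 + j8 → |·| = √(8²+8²) = √128 ≈ 11.314, ∠ = arctan(8/8) ≈ 45.00°
pole at origin: |s| = 8, ∠ = 90.00° (in denominator)
|G| = 1 / 90.512 ≈ 0.011048
Gain = 20 log₁₀(0.011048) ≈ -39.13 dB
∠G = 0.00° − 135.00° = -135.00°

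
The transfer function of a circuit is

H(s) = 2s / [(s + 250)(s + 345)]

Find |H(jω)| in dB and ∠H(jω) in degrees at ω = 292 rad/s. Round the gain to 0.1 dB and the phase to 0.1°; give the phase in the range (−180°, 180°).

-49.5 dB, 0.3°

At s = jω = j292:
zero at origin: s = j292 → |·| = 292, ∠ = 90.00°
pole (s+250): 250 + j292 → |·| = √(250²+292²) = √147764 ≈ 384.4, ∠ = arctan(292/250) ≈ 49.43°
pole (s+345): 345 + j292 → |·| = √(345²+292²) = √204289 ≈ 451.98, ∠ = arctan(292/345) ≈ 40.24°
|H| = 2 · 292 / 1.7374e+05 ≈ 0.0033613
Gain = 20 log₁₀(0.0033613) ≈ -49.47 dB
∠H = 90.00° − 89.67° = 0.33°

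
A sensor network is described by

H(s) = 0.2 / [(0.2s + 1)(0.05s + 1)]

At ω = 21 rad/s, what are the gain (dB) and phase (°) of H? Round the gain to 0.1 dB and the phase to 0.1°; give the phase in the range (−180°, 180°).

At ω = 21 rad/s:
pole (1 + j21·0.2) = 1 + j4.2 → |·| ≈ 4.3174, ∠ ≈ 76.61°
pole (1 + j21·0.05) = 1 + j1.05 → |·| ≈ 1.45, ∠ ≈ 46.40°
|H| = 0.2 · 1 / (4.3174 · 1.45) ≈ 0.031948
Gain = 20 log₁₀(0.031948) ≈ -29.91 dB
∠H = (0°) − (76.61° + 46.40°) = -123.01°

-29.9 dB, -123.0°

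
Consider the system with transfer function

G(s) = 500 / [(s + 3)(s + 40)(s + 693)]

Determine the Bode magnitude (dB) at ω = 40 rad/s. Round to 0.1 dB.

-70.0 dB

At s = jω = j40:
pole (s+3): 3 + j40 → |·| = √(3²+40²) = √1609 ≈ 40.112, ∠ = arctan(40/3) ≈ 85.71°
pole (s+40): 40 + j40 → |·| = √(40²+40²) = √3200 ≈ 56.569, ∠ = arctan(40/40) ≈ 45.00°
pole (s+693): 693 + j40 → |·| = √(693²+40²) = √481849 ≈ 694.15, ∠ = arctan(40/693) ≈ 3.30°
|G| = 500 / 1.5751e+06 ≈ 0.00031744
Gain = 20 log₁₀(0.00031744) ≈ -69.97 dB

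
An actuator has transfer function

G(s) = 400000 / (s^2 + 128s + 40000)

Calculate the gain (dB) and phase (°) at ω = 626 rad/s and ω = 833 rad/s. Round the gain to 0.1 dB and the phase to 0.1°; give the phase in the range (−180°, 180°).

At s = jω = j626:
quadratic: (j626)² + 128·j626 + 40000 = -351876 + j80128 → |·| ≈ 3.6088e+05, ∠ ≈ 167.17°
|G| = 400000 / 3.6088e+05 ≈ 1.1084
Gain = 20 log₁₀(1.1084) ≈ 0.89 dB
∠G = 0.00° − 167.17° = -167.17°

At s = jω = j833:
quadratic: (j833)² + 128·j833 + 40000 = -653889 + j106624 → |·| ≈ 6.6253e+05, ∠ ≈ 170.74°
|G| = 400000 / 6.6253e+05 ≈ 0.60375
Gain = 20 log₁₀(0.60375) ≈ -4.38 dB
∠G = 0.00° − 170.74° = -170.74°

ω = 626: 0.9 dB, -167.2°; ω = 833: -4.4 dB, -170.7°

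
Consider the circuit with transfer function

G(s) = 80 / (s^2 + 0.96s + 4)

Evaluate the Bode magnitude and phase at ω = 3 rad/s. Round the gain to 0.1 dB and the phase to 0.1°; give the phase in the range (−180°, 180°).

22.8 dB, -150.1°

At s = jω = j3:
quadratic: (j3)² + 0.96·j3 + 4 = -5 + j2.88 → |·| ≈ 5.7701, ∠ ≈ 150.06°
|G| = 80 / 5.7701 ≈ 13.865
Gain = 20 log₁₀(13.865) ≈ 22.84 dB
∠G = 0.00° − 150.06° = -150.06°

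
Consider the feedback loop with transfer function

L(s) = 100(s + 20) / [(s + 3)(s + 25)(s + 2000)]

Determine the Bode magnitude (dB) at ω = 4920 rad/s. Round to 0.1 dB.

-108.3 dB

At s = jω = j4920:
zero (s+20): 20 + j4920 → |·| = √(20²+4920²) = √24206800 ≈ 4920, ∠ = arctan(4920/20) ≈ 89.77°
pole (s+3): 3 + j4920 → |·| = √(3²+4920²) = √24206409 ≈ 4920, ∠ = arctan(4920/3) ≈ 89.97°
pole (s+25): 25 + j4920 → |·| = √(25²+4920²) = √24207025 ≈ 4920.1, ∠ = arctan(4920/25) ≈ 89.71°
pole (s+2000): 2000 + j4920 → |·| = √(2000²+4920²) = √28206400 ≈ 5311, ∠ = arctan(4920/2000) ≈ 67.88°
|L| = 100 · 4920 / 1.2856e+11 ≈ 3.827e-06
Gain = 20 log₁₀(3.827e-06) ≈ -108.34 dB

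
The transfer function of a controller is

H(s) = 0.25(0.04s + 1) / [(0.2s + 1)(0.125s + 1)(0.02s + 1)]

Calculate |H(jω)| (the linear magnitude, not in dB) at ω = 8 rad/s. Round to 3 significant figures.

0.0971

At ω = 8 rad/s:
zero (1 + j8·0.04) = 1 + j0.32 → |·| ≈ 1.05, ∠ ≈ 17.74°
pole (1 + j8·0.2) = 1 + j1.6 → |·| ≈ 1.8868, ∠ ≈ 57.99°
pole (1 + j8·0.125) = 1 + j1 → |·| ≈ 1.4142, ∠ ≈ 45.00°
pole (1 + j8·0.02) = 1 + j0.16 → |·| ≈ 1.0127, ∠ ≈ 9.09°
|H| = 0.25 · 1.05 / (1.8868 · 1.4142 · 1.0127) ≈ 0.097143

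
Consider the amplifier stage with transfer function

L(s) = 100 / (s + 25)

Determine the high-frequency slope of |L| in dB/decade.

-20 dB/decade

Each pole contributes −20 dB/decade at high frequency; each zero contributes +20 dB/decade.
Net: 0 zero(s) − 1 pole(s) → -20 dB/decade.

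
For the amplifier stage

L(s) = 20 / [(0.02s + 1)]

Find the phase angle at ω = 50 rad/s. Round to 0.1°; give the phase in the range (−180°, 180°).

-45.0°

At ω = 50 rad/s:
pole (1 + j50·0.02) = 1 + j1 → |·| ≈ 1.4142, ∠ ≈ 45.00°
∠L = (0°) − (45.00°) = -45.00°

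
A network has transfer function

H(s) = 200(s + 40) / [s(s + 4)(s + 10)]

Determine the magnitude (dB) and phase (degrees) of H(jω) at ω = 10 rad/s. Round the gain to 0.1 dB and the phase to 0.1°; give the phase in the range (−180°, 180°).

At s = jω = j10:
zero (s+40): 40 + j10 → |·| = √(40²+10²) = √1700 ≈ 41.231, ∠ = arctan(10/40) ≈ 14.04°
pole (s+4): 4 + j10 → |·| = √(4²+10²) = √116 ≈ 10.77, ∠ = arctan(10/4) ≈ 68.20°
pole (s+10): 10 + j10 → |·| = √(10²+10²) = √200 ≈ 14.142, ∠ = arctan(10/10) ≈ 45.00°
pole at origin: |s| = 10, ∠ = 90.00° (in denominator)
|H| = 200 · 41.231 / 1523.1 ≈ 5.4141
Gain = 20 log₁₀(5.4141) ≈ 14.67 dB
∠H = 14.04° − 203.20° = -189.16° ≡ 170.84° (principal value)

14.7 dB, 170.8°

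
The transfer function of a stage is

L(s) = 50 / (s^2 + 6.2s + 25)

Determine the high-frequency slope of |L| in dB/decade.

-40 dB/decade

Each pole contributes −20 dB/decade at high frequency; each zero contributes +20 dB/decade.
Net: 0 zero(s) − 2 pole(s) → -40 dB/decade.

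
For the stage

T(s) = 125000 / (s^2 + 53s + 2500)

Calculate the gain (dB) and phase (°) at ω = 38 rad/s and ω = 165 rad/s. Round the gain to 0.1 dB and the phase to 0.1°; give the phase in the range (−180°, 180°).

At s = jω = j38:
quadratic: (j38)² + 53·j38 + 2500 = 1056 + j2014 → |·| ≈ 2274.1, ∠ ≈ 62.33°
|T| = 125000 / 2274.1 ≈ 54.967
Gain = 20 log₁₀(54.967) ≈ 34.80 dB
∠T = 0.00° − 62.33° = -62.33°

At s = jω = j165:
quadratic: (j165)² + 53·j165 + 2500 = -24725 + j8745 → |·| ≈ 26226, ∠ ≈ 160.52°
|T| = 125000 / 26226 ≈ 4.7663
Gain = 20 log₁₀(4.7663) ≈ 13.56 dB
∠T = 0.00° − 160.52° = -160.52°

ω = 38: 34.8 dB, -62.3°; ω = 165: 13.6 dB, -160.5°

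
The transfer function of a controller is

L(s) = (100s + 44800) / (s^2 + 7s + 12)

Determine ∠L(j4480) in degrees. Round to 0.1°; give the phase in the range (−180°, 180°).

-95.6°

Substitute s = j4480:
Numerator: 100(j4480) + 44800 = 44800 + j448000
Denominator: (j4480)^2 + 7(j4480) + 12 = -20070388 + j31360
|N| = √(44800² + 448000²) ≈ 4.5023e+05, ∠N ≈ 84.29°
|D| = √(20070388² + 31360²) ≈ 2.007e+07, ∠D ≈ 179.91°
∠L = 84.29° − 179.91° = -95.62°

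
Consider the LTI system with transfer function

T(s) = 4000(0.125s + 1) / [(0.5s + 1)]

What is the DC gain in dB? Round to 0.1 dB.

72.0 dB

T(0) = 4000 · 1 / 1 = 4000
20 log₁₀(4000) ≈ 72.04 dB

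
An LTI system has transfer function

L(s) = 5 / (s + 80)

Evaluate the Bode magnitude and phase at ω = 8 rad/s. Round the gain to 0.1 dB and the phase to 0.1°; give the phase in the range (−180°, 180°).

-24.1 dB, -5.7°

Substitute s = j8:
Numerator: 5 = 5 + j0
Denominator: (j8) + 80 = 80 + j8
|N| = √(5² + 0²) ≈ 5, ∠N ≈ 0.00°
|D| = √(80² + 8²) ≈ 80.399, ∠D ≈ 5.71°
|L| = 5 / 80.399 ≈ 0.06219
Gain = 20 log₁₀(0.06219) ≈ -24.13 dB
∠L = 0.00° − 5.71° = -5.71°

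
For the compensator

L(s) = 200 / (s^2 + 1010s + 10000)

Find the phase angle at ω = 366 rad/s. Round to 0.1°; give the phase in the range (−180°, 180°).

Substitute s = j366:
Numerator: 200 = 200 + j0
Denominator: (j366)^2 + 1010(j366) + 10000 = -123956 + j369660
|N| = √(200² + 0²) ≈ 200, ∠N ≈ 0.00°
|D| = √(123956² + 369660²) ≈ 3.8989e+05, ∠D ≈ 108.54°
∠L = 0.00° − 108.54° = -108.54°

-108.5°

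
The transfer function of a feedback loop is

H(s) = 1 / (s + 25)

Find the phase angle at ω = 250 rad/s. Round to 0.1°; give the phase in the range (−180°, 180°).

At s = jω = j250:
pole (s+25): 25 + j250 → |·| = √(25²+250²) = √63125 ≈ 251.25, ∠ = arctan(250/25) ≈ 84.29°
∠H = 0.00° − 84.29° = -84.29°

-84.3°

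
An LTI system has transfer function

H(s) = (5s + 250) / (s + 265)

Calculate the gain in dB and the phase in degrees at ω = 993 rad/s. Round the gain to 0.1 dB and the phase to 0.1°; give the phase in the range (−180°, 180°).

13.7 dB, 12.1°

Substitute s = j993:
Numerator: 5(j993) + 250 = 250 + j4965
Denominator: (j993) + 265 = 265 + j993
|N| = √(250² + 4965²) ≈ 4971.3, ∠N ≈ 87.12°
|D| = √(265² + 993²) ≈ 1027.8, ∠D ≈ 75.06°
|H| = 4971.3 / 1027.8 ≈ 4.8368
Gain = 20 log₁₀(4.8368) ≈ 13.69 dB
∠H = 87.12° − 75.06° = 12.06°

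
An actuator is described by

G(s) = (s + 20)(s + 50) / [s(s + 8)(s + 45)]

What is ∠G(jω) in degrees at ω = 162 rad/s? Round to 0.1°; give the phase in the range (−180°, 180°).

At s = jω = j162:
zero (s+20): 20 + j162 → |·| = √(20²+162²) = √26644 ≈ 163.23, ∠ = arctan(162/20) ≈ 82.96°
zero (s+50): 50 + j162 → |·| = √(50²+162²) = √28744 ≈ 169.54, ∠ = arctan(162/50) ≈ 72.85°
pole (s+8): 8 + j162 → |·| = √(8²+162²) = √26308 ≈ 162.2, ∠ = arctan(162/8) ≈ 87.17°
pole (s+45): 45 + j162 → |·| = √(45²+162²) = √28269 ≈ 168.13, ∠ = arctan(162/45) ≈ 74.48°
pole at origin: |s| = 162, ∠ = 90.00° (in denominator)
∠G = 155.81° − 251.65° = -95.84°

-95.8°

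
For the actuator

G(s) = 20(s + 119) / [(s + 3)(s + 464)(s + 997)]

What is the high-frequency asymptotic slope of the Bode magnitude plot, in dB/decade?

-40 dB/decade

Each pole contributes −20 dB/decade at high frequency; each zero contributes +20 dB/decade.
Net: 1 zero(s) − 3 pole(s) → -40 dB/decade.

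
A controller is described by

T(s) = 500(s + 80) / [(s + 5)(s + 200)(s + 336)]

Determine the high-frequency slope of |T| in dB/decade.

-40 dB/decade

Each pole contributes −20 dB/decade at high frequency; each zero contributes +20 dB/decade.
Net: 1 zero(s) − 3 pole(s) → -40 dB/decade.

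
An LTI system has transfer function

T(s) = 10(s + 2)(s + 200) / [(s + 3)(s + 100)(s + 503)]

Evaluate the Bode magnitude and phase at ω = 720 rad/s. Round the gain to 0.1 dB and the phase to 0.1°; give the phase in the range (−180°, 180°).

-38.6 dB, -62.6°

At s = jω = j720:
zero (s+2): 2 + j720 → |·| = √(2²+720²) = √518404 ≈ 720, ∠ = arctan(720/2) ≈ 89.84°
zero (s+200): 200 + j720 → |·| = √(200²+720²) = √558400 ≈ 747.26, ∠ = arctan(720/200) ≈ 74.48°
pole (s+3): 3 + j720 → |·| = √(3²+720²) = √518409 ≈ 720.01, ∠ = arctan(720/3) ≈ 89.76°
pole (s+100): 100 + j720 → |·| = √(100²+720²) = √528400 ≈ 726.91, ∠ = arctan(720/100) ≈ 82.09°
pole (s+503): 503 + j720 → |·| = √(503²+720²) = √771409 ≈ 878.3, ∠ = arctan(720/503) ≈ 55.06°
|T| = 10 · 5.3803e+05 / 4.5969e+08 ≈ 0.011704
Gain = 20 log₁₀(0.011704) ≈ -38.63 dB
∠T = 164.32° − 226.91° = -62.59°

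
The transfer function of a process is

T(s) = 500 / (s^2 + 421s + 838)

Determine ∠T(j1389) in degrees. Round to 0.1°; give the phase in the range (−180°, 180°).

Substitute s = j1389:
Numerator: 500 = 500 + j0
Denominator: (j1389)^2 + 421(j1389) + 838 = -1928483 + j584769
|N| = √(500² + 0²) ≈ 500, ∠N ≈ 0.00°
|D| = √(1928483² + 584769²) ≈ 2.0152e+06, ∠D ≈ 163.13°
∠T = 0.00° − 163.13° = -163.13°

-163.1°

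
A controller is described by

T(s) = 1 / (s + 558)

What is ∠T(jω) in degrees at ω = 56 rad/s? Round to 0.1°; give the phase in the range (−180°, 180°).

Substitute s = j56:
Numerator: 1 = 1 + j0
Denominator: (j56) + 558 = 558 + j56
|N| = √(1² + 0²) ≈ 1, ∠N ≈ 0.00°
|D| = √(558² + 56²) ≈ 560.8, ∠D ≈ 5.73°
∠T = 0.00° − 5.73° = -5.73°

-5.7°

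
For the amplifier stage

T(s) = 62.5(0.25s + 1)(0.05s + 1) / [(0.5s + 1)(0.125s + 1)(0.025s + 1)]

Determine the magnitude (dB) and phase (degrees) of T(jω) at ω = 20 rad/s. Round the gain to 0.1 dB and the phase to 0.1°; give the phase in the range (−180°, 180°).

At ω = 20 rad/s:
zero (1 + j20·0.25) = 1 + j5 → |·| ≈ 5.099, ∠ ≈ 78.69°
zero (1 + j20·0.05) = 1 + j1 → |·| ≈ 1.4142, ∠ ≈ 45.00°
pole (1 + j20·0.5) = 1 + j10 → |·| ≈ 10.05, ∠ ≈ 84.29°
pole (1 + j20·0.125) = 1 + j2.5 → |·| ≈ 2.6926, ∠ ≈ 68.20°
pole (1 + j20·0.025) = 1 + j0.5 → |·| ≈ 1.118, ∠ ≈ 26.57°
|T| = 62.5 · 5.099 · 1.4142 / (10.05 · 2.6926 · 1.118) ≈ 14.897
Gain = 20 log₁₀(14.897) ≈ 23.46 dB
∠T = (78.69° + 45.00°) − (84.29° + 68.20° + 26.57°) = -55.37°

23.5 dB, -55.4°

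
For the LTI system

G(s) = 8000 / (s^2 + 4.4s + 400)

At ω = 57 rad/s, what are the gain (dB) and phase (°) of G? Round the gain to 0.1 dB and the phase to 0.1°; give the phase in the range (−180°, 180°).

8.9 dB, -175.0°

At s = jω = j57:
quadratic: (j57)² + 4.4·j57 + 400 = -2849 + j250.8 → |·| ≈ 2860, ∠ ≈ 174.97°
|G| = 8000 / 2860 ≈ 2.7972
Gain = 20 log₁₀(2.7972) ≈ 8.93 dB
∠G = 0.00° − 174.97° = -174.97°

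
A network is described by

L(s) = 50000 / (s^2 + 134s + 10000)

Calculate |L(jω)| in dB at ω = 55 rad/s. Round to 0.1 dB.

At s = jω = j55:
quadratic: (j55)² + 134·j55 + 10000 = 6975 + j7370 → |·| ≈ 10147, ∠ ≈ 46.58°
|L| = 50000 / 10147 ≈ 4.9276
Gain = 20 log₁₀(4.9276) ≈ 13.85 dB

13.9 dB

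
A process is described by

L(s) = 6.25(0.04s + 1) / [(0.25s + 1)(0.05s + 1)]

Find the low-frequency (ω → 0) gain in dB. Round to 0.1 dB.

L(0) = 6.25 · 1 / 1 = 6.25
20 log₁₀(6.25) ≈ 15.92 dB

15.9 dB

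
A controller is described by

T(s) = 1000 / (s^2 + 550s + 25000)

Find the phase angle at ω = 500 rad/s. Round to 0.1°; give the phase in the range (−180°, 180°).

-129.3°

Substitute s = j500:
Numerator: 1000 = 1000 + j0
Denominator: (j500)^2 + 550(j500) + 25000 = -225000 + j275000
|N| = √(1000² + 0²) ≈ 1000, ∠N ≈ 0.00°
|D| = √(225000² + 275000²) ≈ 3.5532e+05, ∠D ≈ 129.29°
∠T = 0.00° − 129.29° = -129.29°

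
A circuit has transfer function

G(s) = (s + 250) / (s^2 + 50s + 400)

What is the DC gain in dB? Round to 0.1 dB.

-4.1 dB

G(0) = 250 / 400 = 0.625
20 log₁₀(0.625) ≈ -4.08 dB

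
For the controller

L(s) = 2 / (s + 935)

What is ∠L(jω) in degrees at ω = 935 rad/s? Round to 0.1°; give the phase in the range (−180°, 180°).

Substitute s = j935:
Numerator: 2 = 2 + j0
Denominator: (j935) + 935 = 935 + j935
|N| = √(2² + 0²) ≈ 2, ∠N ≈ 0.00°
|D| = √(935² + 935²) ≈ 1322.3, ∠D ≈ 45.00°
∠L = 0.00° − 45.00° = -45.00°

-45.0°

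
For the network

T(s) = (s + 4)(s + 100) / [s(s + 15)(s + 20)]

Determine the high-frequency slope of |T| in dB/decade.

-20 dB/decade

Each pole contributes −20 dB/decade at high frequency; each zero contributes +20 dB/decade.
Net: 2 zero(s) − 3 pole(s) → -20 dB/decade.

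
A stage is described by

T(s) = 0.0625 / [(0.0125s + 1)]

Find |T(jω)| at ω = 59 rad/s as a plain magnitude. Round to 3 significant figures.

0.0503

At ω = 59 rad/s:
pole (1 + j59·0.0125) = 1 + j0.7375 → |·| ≈ 1.2425, ∠ ≈ 36.41°
|T| = 0.0625 · 1 / (1.2425) ≈ 0.050302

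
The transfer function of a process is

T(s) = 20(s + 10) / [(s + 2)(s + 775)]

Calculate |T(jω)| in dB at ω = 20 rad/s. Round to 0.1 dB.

-30.8 dB

At s = jω = j20:
zero (s+10): 10 + j20 → |·| = √(10²+20²) = √500 ≈ 22.361, ∠ = arctan(20/10) ≈ 63.43°
pole (s+2): 2 + j20 → |·| = √(2²+20²) = √404 ≈ 20.1, ∠ = arctan(20/2) ≈ 84.29°
pole (s+775): 775 + j20 → |·| = √(775²+20²) = √601025 ≈ 775.26, ∠ = arctan(20/775) ≈ 1.48°
|T| = 20 · 22.361 / 15583 ≈ 0.028699
Gain = 20 log₁₀(0.028699) ≈ -30.84 dB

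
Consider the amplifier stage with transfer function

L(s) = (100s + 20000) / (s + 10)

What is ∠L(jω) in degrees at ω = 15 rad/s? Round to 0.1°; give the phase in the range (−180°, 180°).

-52.0°

Substitute s = j15:
Numerator: 100(j15) + 20000 = 20000 + j1500
Denominator: (j15) + 10 = 10 + j15
|N| = √(20000² + 1500²) ≈ 20056, ∠N ≈ 4.29°
|D| = √(10² + 15²) ≈ 18.028, ∠D ≈ 56.31°
∠L = 4.29° − 56.31° = -52.02°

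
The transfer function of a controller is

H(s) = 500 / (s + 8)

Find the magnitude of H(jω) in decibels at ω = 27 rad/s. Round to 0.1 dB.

At s = jω = j27:
pole (s+8): 8 + j27 → |·| = √(8²+27²) = √793 ≈ 28.16, ∠ = arctan(27/8) ≈ 73.50°
|H| = 500 / 28.16 ≈ 17.756
Gain = 20 log₁₀(17.756) ≈ 24.99 dB

25.0 dB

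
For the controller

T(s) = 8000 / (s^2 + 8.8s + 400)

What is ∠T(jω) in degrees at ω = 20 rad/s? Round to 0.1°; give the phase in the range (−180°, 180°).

-90.0°

At s = jω = j20:
quadratic: (j20)² + 8.8·j20 + 400 = 0 + j176 → |·| ≈ 176, ∠ ≈ 90.00°
∠T = 0.00° − 90.00° = -90.00°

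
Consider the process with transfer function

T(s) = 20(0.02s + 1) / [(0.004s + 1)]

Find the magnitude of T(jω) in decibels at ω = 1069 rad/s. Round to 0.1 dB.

39.8 dB

At ω = 1069 rad/s:
zero (1 + j1069·0.02) = 1 + j21.38 → |·| ≈ 21.403, ∠ ≈ 87.32°
pole (1 + j1069·0.004) = 1 + j4.276 → |·| ≈ 4.3914, ∠ ≈ 76.84°
|T| = 20 · 21.403 / (4.3914) ≈ 97.477
Gain = 20 log₁₀(97.477) ≈ 39.78 dB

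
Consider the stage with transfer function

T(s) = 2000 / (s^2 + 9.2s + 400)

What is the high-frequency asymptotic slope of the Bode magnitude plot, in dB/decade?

-40 dB/decade

Each pole contributes −20 dB/decade at high frequency; each zero contributes +20 dB/decade.
Net: 0 zero(s) − 2 pole(s) → -40 dB/decade.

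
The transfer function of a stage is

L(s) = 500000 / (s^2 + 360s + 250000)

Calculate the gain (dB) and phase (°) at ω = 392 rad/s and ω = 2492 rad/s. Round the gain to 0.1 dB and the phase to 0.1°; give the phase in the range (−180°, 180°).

ω = 392: 9.3 dB, -55.7°; ω = 2492: -21.6 dB, -171.4°

At s = jω = j392:
quadratic: (j392)² + 360·j392 + 250000 = 96336 + j141120 → |·| ≈ 1.7087e+05, ∠ ≈ 55.68°
|L| = 500000 / 1.7087e+05 ≈ 2.9262
Gain = 20 log₁₀(2.9262) ≈ 9.33 dB
∠L = 0.00° − 55.68° = -55.68°

At s = jω = j2492:
quadratic: (j2492)² + 360·j2492 + 250000 = -5960064 + j897120 → |·| ≈ 6.0272e+06, ∠ ≈ 171.44°
|L| = 500000 / 6.0272e+06 ≈ 0.082957
Gain = 20 log₁₀(0.082957) ≈ -21.62 dB
∠L = 0.00° − 171.44° = -171.44°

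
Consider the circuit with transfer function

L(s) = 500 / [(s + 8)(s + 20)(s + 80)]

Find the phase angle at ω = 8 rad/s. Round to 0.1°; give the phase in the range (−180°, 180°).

-72.5°

At s = jω = j8:
pole (s+8): 8 + j8 → |·| = √(8²+8²) = √128 ≈ 11.314, ∠ = arctan(8/8) ≈ 45.00°
pole (s+20): 20 + j8 → |·| = √(20²+8²) = √464 ≈ 21.541, ∠ = arctan(8/20) ≈ 21.80°
pole (s+80): 80 + j8 → |·| = √(80²+8²) = √6464 ≈ 80.399, ∠ = arctan(8/80) ≈ 5.71°
∠L = 0.00° − 72.51° = -72.51°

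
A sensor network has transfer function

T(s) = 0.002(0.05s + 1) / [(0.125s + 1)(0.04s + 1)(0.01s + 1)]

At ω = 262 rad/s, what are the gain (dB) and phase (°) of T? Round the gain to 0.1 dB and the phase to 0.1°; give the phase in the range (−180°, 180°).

At ω = 262 rad/s:
zero (1 + j262·0.05) = 1 + j13.1 → |·| ≈ 13.138, ∠ ≈ 85.63°
pole (1 + j262·0.125) = 1 + j32.75 → |·| ≈ 32.765, ∠ ≈ 88.25°
pole (1 + j262·0.04) = 1 + j10.48 → |·| ≈ 10.528, ∠ ≈ 84.55°
pole (1 + j262·0.01) = 1 + j2.62 → |·| ≈ 2.8044, ∠ ≈ 69.11°
|T| = 0.002 · 13.138 / (32.765 · 10.528 · 2.8044) ≈ 2.7162e-05
Gain = 20 log₁₀(2.7162e-05) ≈ -91.32 dB
∠T = (85.63°) − (88.25° + 84.55° + 69.11°) = -156.28°

-91.3 dB, -156.3°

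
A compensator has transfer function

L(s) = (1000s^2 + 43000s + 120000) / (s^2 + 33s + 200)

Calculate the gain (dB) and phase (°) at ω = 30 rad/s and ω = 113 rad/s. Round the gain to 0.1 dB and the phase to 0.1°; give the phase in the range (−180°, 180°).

ω = 30: 61.9 dB, -4.1°; ω = 113: 60.3 dB, -4.5°

Substitute s = j30:
Numerator: 1000(j30)^2 + 43000(j30) + 120000 = -780000 + j1290000
Denominator: (j30)^2 + 33(j30) + 200 = -700 + j990
|N| = √(780000² + 1290000²) ≈ 1.5075e+06, ∠N ≈ 121.16°
|D| = √(700² + 990²) ≈ 1212.5, ∠D ≈ 125.26°
|L| = 1.5075e+06 / 1212.5 ≈ 1243.3
Gain = 20 log₁₀(1243.3) ≈ 61.89 dB
∠L = 121.16° − 125.26° = -4.10°

Substitute s = j113:
Numerator: 1000(j113)^2 + 43000(j113) + 120000 = -12649000 + j4859000
Denominator: (j113)^2 + 33(j113) + 200 = -12569 + j3729
|N| = √(12649000² + 4859000²) ≈ 1.355e+07, ∠N ≈ 158.99°
|D| = √(12569² + 3729²) ≈ 13110, ∠D ≈ 163.48°
|L| = 1.355e+07 / 13110 ≈ 1033.6
Gain = 20 log₁₀(1033.6) ≈ 60.29 dB
∠L = 158.99° − 163.48° = -4.49°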